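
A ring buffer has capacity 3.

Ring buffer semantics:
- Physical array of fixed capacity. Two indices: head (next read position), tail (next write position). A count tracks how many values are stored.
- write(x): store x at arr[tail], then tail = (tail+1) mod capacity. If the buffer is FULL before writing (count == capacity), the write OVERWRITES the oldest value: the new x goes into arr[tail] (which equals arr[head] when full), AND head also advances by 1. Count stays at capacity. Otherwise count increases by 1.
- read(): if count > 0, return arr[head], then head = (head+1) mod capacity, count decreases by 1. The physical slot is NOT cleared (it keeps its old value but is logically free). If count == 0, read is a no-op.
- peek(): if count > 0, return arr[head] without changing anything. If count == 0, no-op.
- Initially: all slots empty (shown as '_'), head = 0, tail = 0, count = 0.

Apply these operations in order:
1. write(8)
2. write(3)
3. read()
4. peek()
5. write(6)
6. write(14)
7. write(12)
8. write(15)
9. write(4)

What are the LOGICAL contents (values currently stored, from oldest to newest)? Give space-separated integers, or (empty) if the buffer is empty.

Answer: 12 15 4

Derivation:
After op 1 (write(8)): arr=[8 _ _] head=0 tail=1 count=1
After op 2 (write(3)): arr=[8 3 _] head=0 tail=2 count=2
After op 3 (read()): arr=[8 3 _] head=1 tail=2 count=1
After op 4 (peek()): arr=[8 3 _] head=1 tail=2 count=1
After op 5 (write(6)): arr=[8 3 6] head=1 tail=0 count=2
After op 6 (write(14)): arr=[14 3 6] head=1 tail=1 count=3
After op 7 (write(12)): arr=[14 12 6] head=2 tail=2 count=3
After op 8 (write(15)): arr=[14 12 15] head=0 tail=0 count=3
After op 9 (write(4)): arr=[4 12 15] head=1 tail=1 count=3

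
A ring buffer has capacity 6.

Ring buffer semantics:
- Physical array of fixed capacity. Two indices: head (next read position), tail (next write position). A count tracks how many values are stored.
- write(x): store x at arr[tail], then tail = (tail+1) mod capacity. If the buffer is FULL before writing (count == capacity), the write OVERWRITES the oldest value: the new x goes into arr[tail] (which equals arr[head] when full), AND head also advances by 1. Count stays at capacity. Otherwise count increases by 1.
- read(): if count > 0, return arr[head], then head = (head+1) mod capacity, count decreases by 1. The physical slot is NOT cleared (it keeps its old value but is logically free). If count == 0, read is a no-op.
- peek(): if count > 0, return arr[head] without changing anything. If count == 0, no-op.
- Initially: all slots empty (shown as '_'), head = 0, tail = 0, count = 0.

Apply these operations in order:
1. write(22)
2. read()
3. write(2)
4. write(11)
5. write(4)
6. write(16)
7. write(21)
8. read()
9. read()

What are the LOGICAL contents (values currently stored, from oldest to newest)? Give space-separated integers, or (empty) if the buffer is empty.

After op 1 (write(22)): arr=[22 _ _ _ _ _] head=0 tail=1 count=1
After op 2 (read()): arr=[22 _ _ _ _ _] head=1 tail=1 count=0
After op 3 (write(2)): arr=[22 2 _ _ _ _] head=1 tail=2 count=1
After op 4 (write(11)): arr=[22 2 11 _ _ _] head=1 tail=3 count=2
After op 5 (write(4)): arr=[22 2 11 4 _ _] head=1 tail=4 count=3
After op 6 (write(16)): arr=[22 2 11 4 16 _] head=1 tail=5 count=4
After op 7 (write(21)): arr=[22 2 11 4 16 21] head=1 tail=0 count=5
After op 8 (read()): arr=[22 2 11 4 16 21] head=2 tail=0 count=4
After op 9 (read()): arr=[22 2 11 4 16 21] head=3 tail=0 count=3

Answer: 4 16 21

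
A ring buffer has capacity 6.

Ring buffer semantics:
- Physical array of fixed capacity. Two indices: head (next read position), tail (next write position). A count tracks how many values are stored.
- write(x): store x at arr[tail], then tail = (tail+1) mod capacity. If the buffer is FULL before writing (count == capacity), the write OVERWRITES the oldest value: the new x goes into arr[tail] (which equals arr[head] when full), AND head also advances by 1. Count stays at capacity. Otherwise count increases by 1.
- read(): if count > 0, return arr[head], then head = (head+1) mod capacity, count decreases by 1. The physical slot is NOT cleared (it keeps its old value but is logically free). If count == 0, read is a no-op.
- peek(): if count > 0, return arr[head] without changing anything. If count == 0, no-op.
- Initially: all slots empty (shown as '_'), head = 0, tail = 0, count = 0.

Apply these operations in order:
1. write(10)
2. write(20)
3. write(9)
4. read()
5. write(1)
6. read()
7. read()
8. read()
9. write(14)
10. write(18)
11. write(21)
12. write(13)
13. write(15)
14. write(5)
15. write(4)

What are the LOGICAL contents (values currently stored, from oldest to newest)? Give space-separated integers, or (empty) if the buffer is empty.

After op 1 (write(10)): arr=[10 _ _ _ _ _] head=0 tail=1 count=1
After op 2 (write(20)): arr=[10 20 _ _ _ _] head=0 tail=2 count=2
After op 3 (write(9)): arr=[10 20 9 _ _ _] head=0 tail=3 count=3
After op 4 (read()): arr=[10 20 9 _ _ _] head=1 tail=3 count=2
After op 5 (write(1)): arr=[10 20 9 1 _ _] head=1 tail=4 count=3
After op 6 (read()): arr=[10 20 9 1 _ _] head=2 tail=4 count=2
After op 7 (read()): arr=[10 20 9 1 _ _] head=3 tail=4 count=1
After op 8 (read()): arr=[10 20 9 1 _ _] head=4 tail=4 count=0
After op 9 (write(14)): arr=[10 20 9 1 14 _] head=4 tail=5 count=1
After op 10 (write(18)): arr=[10 20 9 1 14 18] head=4 tail=0 count=2
After op 11 (write(21)): arr=[21 20 9 1 14 18] head=4 tail=1 count=3
After op 12 (write(13)): arr=[21 13 9 1 14 18] head=4 tail=2 count=4
After op 13 (write(15)): arr=[21 13 15 1 14 18] head=4 tail=3 count=5
After op 14 (write(5)): arr=[21 13 15 5 14 18] head=4 tail=4 count=6
After op 15 (write(4)): arr=[21 13 15 5 4 18] head=5 tail=5 count=6

Answer: 18 21 13 15 5 4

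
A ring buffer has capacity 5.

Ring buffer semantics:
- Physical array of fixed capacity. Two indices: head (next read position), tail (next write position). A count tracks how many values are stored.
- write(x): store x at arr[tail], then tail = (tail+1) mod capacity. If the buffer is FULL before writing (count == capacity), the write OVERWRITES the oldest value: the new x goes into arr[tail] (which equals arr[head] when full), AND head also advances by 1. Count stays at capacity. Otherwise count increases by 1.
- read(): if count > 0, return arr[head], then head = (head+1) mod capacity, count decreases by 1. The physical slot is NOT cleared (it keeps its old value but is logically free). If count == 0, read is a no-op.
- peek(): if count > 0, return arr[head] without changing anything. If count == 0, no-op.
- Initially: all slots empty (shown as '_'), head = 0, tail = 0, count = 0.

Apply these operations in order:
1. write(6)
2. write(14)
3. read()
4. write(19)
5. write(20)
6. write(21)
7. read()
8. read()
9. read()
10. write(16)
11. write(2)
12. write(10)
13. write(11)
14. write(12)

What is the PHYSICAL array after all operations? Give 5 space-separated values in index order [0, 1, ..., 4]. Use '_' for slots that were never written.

After op 1 (write(6)): arr=[6 _ _ _ _] head=0 tail=1 count=1
After op 2 (write(14)): arr=[6 14 _ _ _] head=0 tail=2 count=2
After op 3 (read()): arr=[6 14 _ _ _] head=1 tail=2 count=1
After op 4 (write(19)): arr=[6 14 19 _ _] head=1 tail=3 count=2
After op 5 (write(20)): arr=[6 14 19 20 _] head=1 tail=4 count=3
After op 6 (write(21)): arr=[6 14 19 20 21] head=1 tail=0 count=4
After op 7 (read()): arr=[6 14 19 20 21] head=2 tail=0 count=3
After op 8 (read()): arr=[6 14 19 20 21] head=3 tail=0 count=2
After op 9 (read()): arr=[6 14 19 20 21] head=4 tail=0 count=1
After op 10 (write(16)): arr=[16 14 19 20 21] head=4 tail=1 count=2
After op 11 (write(2)): arr=[16 2 19 20 21] head=4 tail=2 count=3
After op 12 (write(10)): arr=[16 2 10 20 21] head=4 tail=3 count=4
After op 13 (write(11)): arr=[16 2 10 11 21] head=4 tail=4 count=5
After op 14 (write(12)): arr=[16 2 10 11 12] head=0 tail=0 count=5

Answer: 16 2 10 11 12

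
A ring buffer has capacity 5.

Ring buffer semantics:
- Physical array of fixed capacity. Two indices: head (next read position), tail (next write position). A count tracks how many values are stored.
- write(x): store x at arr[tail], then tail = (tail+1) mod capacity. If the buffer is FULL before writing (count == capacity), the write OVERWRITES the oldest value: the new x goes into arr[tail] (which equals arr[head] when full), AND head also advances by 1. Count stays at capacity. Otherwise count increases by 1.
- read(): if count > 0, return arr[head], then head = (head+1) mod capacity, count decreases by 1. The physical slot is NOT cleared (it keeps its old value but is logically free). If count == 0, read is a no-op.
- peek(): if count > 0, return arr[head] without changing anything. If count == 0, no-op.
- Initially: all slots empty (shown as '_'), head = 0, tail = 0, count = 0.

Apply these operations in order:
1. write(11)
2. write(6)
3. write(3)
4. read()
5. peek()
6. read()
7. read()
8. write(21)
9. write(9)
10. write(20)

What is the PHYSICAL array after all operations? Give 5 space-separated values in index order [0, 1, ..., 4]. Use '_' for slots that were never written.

After op 1 (write(11)): arr=[11 _ _ _ _] head=0 tail=1 count=1
After op 2 (write(6)): arr=[11 6 _ _ _] head=0 tail=2 count=2
After op 3 (write(3)): arr=[11 6 3 _ _] head=0 tail=3 count=3
After op 4 (read()): arr=[11 6 3 _ _] head=1 tail=3 count=2
After op 5 (peek()): arr=[11 6 3 _ _] head=1 tail=3 count=2
After op 6 (read()): arr=[11 6 3 _ _] head=2 tail=3 count=1
After op 7 (read()): arr=[11 6 3 _ _] head=3 tail=3 count=0
After op 8 (write(21)): arr=[11 6 3 21 _] head=3 tail=4 count=1
After op 9 (write(9)): arr=[11 6 3 21 9] head=3 tail=0 count=2
After op 10 (write(20)): arr=[20 6 3 21 9] head=3 tail=1 count=3

Answer: 20 6 3 21 9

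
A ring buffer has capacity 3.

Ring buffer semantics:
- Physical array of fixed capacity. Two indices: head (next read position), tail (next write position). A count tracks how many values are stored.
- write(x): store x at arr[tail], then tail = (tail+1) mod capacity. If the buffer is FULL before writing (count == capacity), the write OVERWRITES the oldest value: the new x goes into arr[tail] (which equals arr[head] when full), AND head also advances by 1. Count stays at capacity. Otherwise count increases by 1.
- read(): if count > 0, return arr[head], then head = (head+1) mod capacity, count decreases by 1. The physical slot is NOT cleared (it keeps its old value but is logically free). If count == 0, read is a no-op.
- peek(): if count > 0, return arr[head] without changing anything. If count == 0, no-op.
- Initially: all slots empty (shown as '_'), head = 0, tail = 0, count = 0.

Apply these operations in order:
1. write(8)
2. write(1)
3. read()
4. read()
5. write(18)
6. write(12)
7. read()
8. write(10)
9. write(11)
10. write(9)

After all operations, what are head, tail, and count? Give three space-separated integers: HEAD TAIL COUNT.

Answer: 1 1 3

Derivation:
After op 1 (write(8)): arr=[8 _ _] head=0 tail=1 count=1
After op 2 (write(1)): arr=[8 1 _] head=0 tail=2 count=2
After op 3 (read()): arr=[8 1 _] head=1 tail=2 count=1
After op 4 (read()): arr=[8 1 _] head=2 tail=2 count=0
After op 5 (write(18)): arr=[8 1 18] head=2 tail=0 count=1
After op 6 (write(12)): arr=[12 1 18] head=2 tail=1 count=2
After op 7 (read()): arr=[12 1 18] head=0 tail=1 count=1
After op 8 (write(10)): arr=[12 10 18] head=0 tail=2 count=2
After op 9 (write(11)): arr=[12 10 11] head=0 tail=0 count=3
After op 10 (write(9)): arr=[9 10 11] head=1 tail=1 count=3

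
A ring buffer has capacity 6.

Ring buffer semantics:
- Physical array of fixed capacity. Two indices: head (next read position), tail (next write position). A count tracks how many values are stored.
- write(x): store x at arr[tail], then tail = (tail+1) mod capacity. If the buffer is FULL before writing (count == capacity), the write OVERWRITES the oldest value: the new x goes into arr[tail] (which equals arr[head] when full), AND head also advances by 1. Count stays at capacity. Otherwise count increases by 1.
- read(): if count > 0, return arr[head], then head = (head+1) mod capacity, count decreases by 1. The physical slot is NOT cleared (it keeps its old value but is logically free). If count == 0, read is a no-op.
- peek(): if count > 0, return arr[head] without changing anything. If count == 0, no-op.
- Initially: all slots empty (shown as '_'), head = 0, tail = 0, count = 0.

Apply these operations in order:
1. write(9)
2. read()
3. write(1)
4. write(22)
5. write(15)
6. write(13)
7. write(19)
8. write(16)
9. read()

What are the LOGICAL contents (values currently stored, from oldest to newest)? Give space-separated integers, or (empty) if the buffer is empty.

Answer: 22 15 13 19 16

Derivation:
After op 1 (write(9)): arr=[9 _ _ _ _ _] head=0 tail=1 count=1
After op 2 (read()): arr=[9 _ _ _ _ _] head=1 tail=1 count=0
After op 3 (write(1)): arr=[9 1 _ _ _ _] head=1 tail=2 count=1
After op 4 (write(22)): arr=[9 1 22 _ _ _] head=1 tail=3 count=2
After op 5 (write(15)): arr=[9 1 22 15 _ _] head=1 tail=4 count=3
After op 6 (write(13)): arr=[9 1 22 15 13 _] head=1 tail=5 count=4
After op 7 (write(19)): arr=[9 1 22 15 13 19] head=1 tail=0 count=5
After op 8 (write(16)): arr=[16 1 22 15 13 19] head=1 tail=1 count=6
After op 9 (read()): arr=[16 1 22 15 13 19] head=2 tail=1 count=5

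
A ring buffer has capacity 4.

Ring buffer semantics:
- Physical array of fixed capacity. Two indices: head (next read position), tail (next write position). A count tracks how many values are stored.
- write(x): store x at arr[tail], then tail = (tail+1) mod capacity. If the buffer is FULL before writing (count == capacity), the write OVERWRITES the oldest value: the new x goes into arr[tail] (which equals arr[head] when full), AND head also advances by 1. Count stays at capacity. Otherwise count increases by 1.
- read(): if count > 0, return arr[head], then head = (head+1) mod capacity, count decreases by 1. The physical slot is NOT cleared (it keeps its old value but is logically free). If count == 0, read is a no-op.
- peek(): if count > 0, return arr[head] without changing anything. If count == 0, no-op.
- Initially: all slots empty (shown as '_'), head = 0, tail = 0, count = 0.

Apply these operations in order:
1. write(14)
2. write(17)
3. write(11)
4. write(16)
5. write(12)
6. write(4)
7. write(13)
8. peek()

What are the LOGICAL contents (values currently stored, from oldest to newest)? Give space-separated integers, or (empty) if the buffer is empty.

Answer: 16 12 4 13

Derivation:
After op 1 (write(14)): arr=[14 _ _ _] head=0 tail=1 count=1
After op 2 (write(17)): arr=[14 17 _ _] head=0 tail=2 count=2
After op 3 (write(11)): arr=[14 17 11 _] head=0 tail=3 count=3
After op 4 (write(16)): arr=[14 17 11 16] head=0 tail=0 count=4
After op 5 (write(12)): arr=[12 17 11 16] head=1 tail=1 count=4
After op 6 (write(4)): arr=[12 4 11 16] head=2 tail=2 count=4
After op 7 (write(13)): arr=[12 4 13 16] head=3 tail=3 count=4
After op 8 (peek()): arr=[12 4 13 16] head=3 tail=3 count=4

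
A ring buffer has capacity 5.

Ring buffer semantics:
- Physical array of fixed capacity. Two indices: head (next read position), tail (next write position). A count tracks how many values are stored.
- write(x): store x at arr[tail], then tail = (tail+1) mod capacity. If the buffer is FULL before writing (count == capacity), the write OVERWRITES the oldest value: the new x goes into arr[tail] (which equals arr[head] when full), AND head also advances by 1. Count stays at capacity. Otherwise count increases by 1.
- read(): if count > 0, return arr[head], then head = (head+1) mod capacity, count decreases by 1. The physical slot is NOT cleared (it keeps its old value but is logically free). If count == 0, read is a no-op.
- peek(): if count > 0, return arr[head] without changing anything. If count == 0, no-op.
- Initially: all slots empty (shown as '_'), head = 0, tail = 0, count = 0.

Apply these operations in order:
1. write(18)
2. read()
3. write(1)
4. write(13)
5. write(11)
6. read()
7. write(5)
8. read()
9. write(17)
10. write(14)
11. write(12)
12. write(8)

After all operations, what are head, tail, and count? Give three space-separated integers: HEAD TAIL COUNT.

After op 1 (write(18)): arr=[18 _ _ _ _] head=0 tail=1 count=1
After op 2 (read()): arr=[18 _ _ _ _] head=1 tail=1 count=0
After op 3 (write(1)): arr=[18 1 _ _ _] head=1 tail=2 count=1
After op 4 (write(13)): arr=[18 1 13 _ _] head=1 tail=3 count=2
After op 5 (write(11)): arr=[18 1 13 11 _] head=1 tail=4 count=3
After op 6 (read()): arr=[18 1 13 11 _] head=2 tail=4 count=2
After op 7 (write(5)): arr=[18 1 13 11 5] head=2 tail=0 count=3
After op 8 (read()): arr=[18 1 13 11 5] head=3 tail=0 count=2
After op 9 (write(17)): arr=[17 1 13 11 5] head=3 tail=1 count=3
After op 10 (write(14)): arr=[17 14 13 11 5] head=3 tail=2 count=4
After op 11 (write(12)): arr=[17 14 12 11 5] head=3 tail=3 count=5
After op 12 (write(8)): arr=[17 14 12 8 5] head=4 tail=4 count=5

Answer: 4 4 5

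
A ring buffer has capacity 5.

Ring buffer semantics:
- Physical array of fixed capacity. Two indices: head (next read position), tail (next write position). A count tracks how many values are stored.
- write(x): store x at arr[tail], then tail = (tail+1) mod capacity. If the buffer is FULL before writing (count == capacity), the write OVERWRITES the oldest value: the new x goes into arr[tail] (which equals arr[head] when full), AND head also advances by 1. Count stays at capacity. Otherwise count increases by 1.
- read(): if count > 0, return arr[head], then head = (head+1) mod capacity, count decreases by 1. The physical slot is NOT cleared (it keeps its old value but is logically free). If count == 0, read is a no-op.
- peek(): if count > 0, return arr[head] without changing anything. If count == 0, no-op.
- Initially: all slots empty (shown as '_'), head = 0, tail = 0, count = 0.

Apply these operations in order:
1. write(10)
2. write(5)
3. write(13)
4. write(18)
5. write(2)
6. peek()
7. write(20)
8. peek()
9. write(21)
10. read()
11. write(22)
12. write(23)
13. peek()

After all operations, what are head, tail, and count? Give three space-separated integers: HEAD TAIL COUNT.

Answer: 4 4 5

Derivation:
After op 1 (write(10)): arr=[10 _ _ _ _] head=0 tail=1 count=1
After op 2 (write(5)): arr=[10 5 _ _ _] head=0 tail=2 count=2
After op 3 (write(13)): arr=[10 5 13 _ _] head=0 tail=3 count=3
After op 4 (write(18)): arr=[10 5 13 18 _] head=0 tail=4 count=4
After op 5 (write(2)): arr=[10 5 13 18 2] head=0 tail=0 count=5
After op 6 (peek()): arr=[10 5 13 18 2] head=0 tail=0 count=5
After op 7 (write(20)): arr=[20 5 13 18 2] head=1 tail=1 count=5
After op 8 (peek()): arr=[20 5 13 18 2] head=1 tail=1 count=5
After op 9 (write(21)): arr=[20 21 13 18 2] head=2 tail=2 count=5
After op 10 (read()): arr=[20 21 13 18 2] head=3 tail=2 count=4
After op 11 (write(22)): arr=[20 21 22 18 2] head=3 tail=3 count=5
After op 12 (write(23)): arr=[20 21 22 23 2] head=4 tail=4 count=5
After op 13 (peek()): arr=[20 21 22 23 2] head=4 tail=4 count=5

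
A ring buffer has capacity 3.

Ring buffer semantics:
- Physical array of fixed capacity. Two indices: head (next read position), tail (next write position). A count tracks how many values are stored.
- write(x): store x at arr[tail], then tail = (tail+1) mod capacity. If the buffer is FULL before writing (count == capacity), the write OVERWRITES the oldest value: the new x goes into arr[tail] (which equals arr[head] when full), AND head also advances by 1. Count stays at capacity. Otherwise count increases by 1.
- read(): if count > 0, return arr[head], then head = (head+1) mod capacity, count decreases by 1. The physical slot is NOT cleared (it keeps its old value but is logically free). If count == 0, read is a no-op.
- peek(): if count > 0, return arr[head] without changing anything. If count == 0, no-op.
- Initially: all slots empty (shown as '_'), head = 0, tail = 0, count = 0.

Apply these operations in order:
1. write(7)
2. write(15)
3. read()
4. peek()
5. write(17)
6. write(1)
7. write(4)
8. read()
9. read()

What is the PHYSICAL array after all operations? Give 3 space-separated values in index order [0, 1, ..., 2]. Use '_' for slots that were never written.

Answer: 1 4 17

Derivation:
After op 1 (write(7)): arr=[7 _ _] head=0 tail=1 count=1
After op 2 (write(15)): arr=[7 15 _] head=0 tail=2 count=2
After op 3 (read()): arr=[7 15 _] head=1 tail=2 count=1
After op 4 (peek()): arr=[7 15 _] head=1 tail=2 count=1
After op 5 (write(17)): arr=[7 15 17] head=1 tail=0 count=2
After op 6 (write(1)): arr=[1 15 17] head=1 tail=1 count=3
After op 7 (write(4)): arr=[1 4 17] head=2 tail=2 count=3
After op 8 (read()): arr=[1 4 17] head=0 tail=2 count=2
After op 9 (read()): arr=[1 4 17] head=1 tail=2 count=1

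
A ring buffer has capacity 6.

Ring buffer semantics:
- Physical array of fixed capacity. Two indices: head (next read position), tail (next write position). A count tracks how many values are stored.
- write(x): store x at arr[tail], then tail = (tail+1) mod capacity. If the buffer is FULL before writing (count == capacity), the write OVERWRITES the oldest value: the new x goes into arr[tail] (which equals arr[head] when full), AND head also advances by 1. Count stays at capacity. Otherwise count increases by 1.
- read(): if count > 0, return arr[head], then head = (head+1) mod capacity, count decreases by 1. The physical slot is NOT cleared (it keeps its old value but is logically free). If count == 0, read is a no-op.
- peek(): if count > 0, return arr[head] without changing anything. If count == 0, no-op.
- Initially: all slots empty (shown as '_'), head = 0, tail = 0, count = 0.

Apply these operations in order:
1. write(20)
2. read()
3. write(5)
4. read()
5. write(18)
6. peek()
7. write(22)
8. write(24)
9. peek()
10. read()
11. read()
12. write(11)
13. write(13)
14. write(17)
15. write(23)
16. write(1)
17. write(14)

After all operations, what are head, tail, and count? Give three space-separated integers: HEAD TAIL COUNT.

Answer: 5 5 6

Derivation:
After op 1 (write(20)): arr=[20 _ _ _ _ _] head=0 tail=1 count=1
After op 2 (read()): arr=[20 _ _ _ _ _] head=1 tail=1 count=0
After op 3 (write(5)): arr=[20 5 _ _ _ _] head=1 tail=2 count=1
After op 4 (read()): arr=[20 5 _ _ _ _] head=2 tail=2 count=0
After op 5 (write(18)): arr=[20 5 18 _ _ _] head=2 tail=3 count=1
After op 6 (peek()): arr=[20 5 18 _ _ _] head=2 tail=3 count=1
After op 7 (write(22)): arr=[20 5 18 22 _ _] head=2 tail=4 count=2
After op 8 (write(24)): arr=[20 5 18 22 24 _] head=2 tail=5 count=3
After op 9 (peek()): arr=[20 5 18 22 24 _] head=2 tail=5 count=3
After op 10 (read()): arr=[20 5 18 22 24 _] head=3 tail=5 count=2
After op 11 (read()): arr=[20 5 18 22 24 _] head=4 tail=5 count=1
After op 12 (write(11)): arr=[20 5 18 22 24 11] head=4 tail=0 count=2
After op 13 (write(13)): arr=[13 5 18 22 24 11] head=4 tail=1 count=3
After op 14 (write(17)): arr=[13 17 18 22 24 11] head=4 tail=2 count=4
After op 15 (write(23)): arr=[13 17 23 22 24 11] head=4 tail=3 count=5
After op 16 (write(1)): arr=[13 17 23 1 24 11] head=4 tail=4 count=6
After op 17 (write(14)): arr=[13 17 23 1 14 11] head=5 tail=5 count=6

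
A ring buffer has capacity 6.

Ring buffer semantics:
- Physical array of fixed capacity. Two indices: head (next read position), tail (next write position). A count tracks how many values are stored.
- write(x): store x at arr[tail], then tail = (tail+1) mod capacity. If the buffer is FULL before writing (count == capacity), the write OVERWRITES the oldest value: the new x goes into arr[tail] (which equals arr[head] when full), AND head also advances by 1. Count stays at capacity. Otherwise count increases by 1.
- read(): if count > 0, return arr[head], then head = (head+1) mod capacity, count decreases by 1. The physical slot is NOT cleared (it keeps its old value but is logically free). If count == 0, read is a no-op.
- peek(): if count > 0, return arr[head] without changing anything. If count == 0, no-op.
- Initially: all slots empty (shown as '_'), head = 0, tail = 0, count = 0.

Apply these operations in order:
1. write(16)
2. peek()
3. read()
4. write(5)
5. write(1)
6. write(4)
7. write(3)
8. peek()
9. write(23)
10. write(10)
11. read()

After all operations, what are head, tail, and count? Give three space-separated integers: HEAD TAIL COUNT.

Answer: 2 1 5

Derivation:
After op 1 (write(16)): arr=[16 _ _ _ _ _] head=0 tail=1 count=1
After op 2 (peek()): arr=[16 _ _ _ _ _] head=0 tail=1 count=1
After op 3 (read()): arr=[16 _ _ _ _ _] head=1 tail=1 count=0
After op 4 (write(5)): arr=[16 5 _ _ _ _] head=1 tail=2 count=1
After op 5 (write(1)): arr=[16 5 1 _ _ _] head=1 tail=3 count=2
After op 6 (write(4)): arr=[16 5 1 4 _ _] head=1 tail=4 count=3
After op 7 (write(3)): arr=[16 5 1 4 3 _] head=1 tail=5 count=4
After op 8 (peek()): arr=[16 5 1 4 3 _] head=1 tail=5 count=4
After op 9 (write(23)): arr=[16 5 1 4 3 23] head=1 tail=0 count=5
After op 10 (write(10)): arr=[10 5 1 4 3 23] head=1 tail=1 count=6
After op 11 (read()): arr=[10 5 1 4 3 23] head=2 tail=1 count=5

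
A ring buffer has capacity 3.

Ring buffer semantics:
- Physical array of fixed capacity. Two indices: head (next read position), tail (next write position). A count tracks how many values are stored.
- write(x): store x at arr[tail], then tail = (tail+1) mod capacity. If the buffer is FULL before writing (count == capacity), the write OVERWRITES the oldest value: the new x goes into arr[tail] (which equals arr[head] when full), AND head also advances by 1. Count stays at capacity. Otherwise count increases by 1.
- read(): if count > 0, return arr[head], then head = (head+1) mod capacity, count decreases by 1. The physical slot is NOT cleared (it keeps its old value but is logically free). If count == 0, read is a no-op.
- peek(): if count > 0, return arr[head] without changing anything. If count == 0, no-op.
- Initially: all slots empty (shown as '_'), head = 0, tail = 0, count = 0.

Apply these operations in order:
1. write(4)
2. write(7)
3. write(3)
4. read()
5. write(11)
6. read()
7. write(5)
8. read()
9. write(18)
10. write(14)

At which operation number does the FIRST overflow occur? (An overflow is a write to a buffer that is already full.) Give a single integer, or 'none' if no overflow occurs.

Answer: 10

Derivation:
After op 1 (write(4)): arr=[4 _ _] head=0 tail=1 count=1
After op 2 (write(7)): arr=[4 7 _] head=0 tail=2 count=2
After op 3 (write(3)): arr=[4 7 3] head=0 tail=0 count=3
After op 4 (read()): arr=[4 7 3] head=1 tail=0 count=2
After op 5 (write(11)): arr=[11 7 3] head=1 tail=1 count=3
After op 6 (read()): arr=[11 7 3] head=2 tail=1 count=2
After op 7 (write(5)): arr=[11 5 3] head=2 tail=2 count=3
After op 8 (read()): arr=[11 5 3] head=0 tail=2 count=2
After op 9 (write(18)): arr=[11 5 18] head=0 tail=0 count=3
After op 10 (write(14)): arr=[14 5 18] head=1 tail=1 count=3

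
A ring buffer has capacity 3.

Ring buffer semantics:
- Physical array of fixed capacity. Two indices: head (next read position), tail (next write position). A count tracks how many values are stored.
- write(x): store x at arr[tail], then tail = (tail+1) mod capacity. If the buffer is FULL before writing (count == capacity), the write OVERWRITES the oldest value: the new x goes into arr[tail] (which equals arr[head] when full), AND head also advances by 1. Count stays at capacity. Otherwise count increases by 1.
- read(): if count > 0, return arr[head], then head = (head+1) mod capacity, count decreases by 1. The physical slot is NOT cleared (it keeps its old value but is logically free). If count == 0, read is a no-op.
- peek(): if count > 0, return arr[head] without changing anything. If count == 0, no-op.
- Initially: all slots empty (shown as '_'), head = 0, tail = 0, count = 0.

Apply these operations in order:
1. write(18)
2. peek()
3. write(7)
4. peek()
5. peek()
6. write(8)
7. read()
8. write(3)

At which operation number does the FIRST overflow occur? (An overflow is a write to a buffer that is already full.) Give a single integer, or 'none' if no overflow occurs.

After op 1 (write(18)): arr=[18 _ _] head=0 tail=1 count=1
After op 2 (peek()): arr=[18 _ _] head=0 tail=1 count=1
After op 3 (write(7)): arr=[18 7 _] head=0 tail=2 count=2
After op 4 (peek()): arr=[18 7 _] head=0 tail=2 count=2
After op 5 (peek()): arr=[18 7 _] head=0 tail=2 count=2
After op 6 (write(8)): arr=[18 7 8] head=0 tail=0 count=3
After op 7 (read()): arr=[18 7 8] head=1 tail=0 count=2
After op 8 (write(3)): arr=[3 7 8] head=1 tail=1 count=3

Answer: none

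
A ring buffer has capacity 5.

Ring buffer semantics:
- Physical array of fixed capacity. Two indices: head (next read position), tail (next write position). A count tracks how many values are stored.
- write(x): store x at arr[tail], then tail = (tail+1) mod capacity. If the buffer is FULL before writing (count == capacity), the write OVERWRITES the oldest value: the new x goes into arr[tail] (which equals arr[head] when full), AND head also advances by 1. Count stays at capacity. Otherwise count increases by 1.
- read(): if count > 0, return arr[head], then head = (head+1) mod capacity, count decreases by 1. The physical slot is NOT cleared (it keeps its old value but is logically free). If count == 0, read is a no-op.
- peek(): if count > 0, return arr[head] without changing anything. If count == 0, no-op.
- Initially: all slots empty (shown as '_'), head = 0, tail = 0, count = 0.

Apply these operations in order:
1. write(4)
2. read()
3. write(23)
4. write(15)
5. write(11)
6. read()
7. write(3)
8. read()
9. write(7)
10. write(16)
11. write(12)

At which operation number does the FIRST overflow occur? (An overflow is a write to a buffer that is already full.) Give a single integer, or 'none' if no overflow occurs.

After op 1 (write(4)): arr=[4 _ _ _ _] head=0 tail=1 count=1
After op 2 (read()): arr=[4 _ _ _ _] head=1 tail=1 count=0
After op 3 (write(23)): arr=[4 23 _ _ _] head=1 tail=2 count=1
After op 4 (write(15)): arr=[4 23 15 _ _] head=1 tail=3 count=2
After op 5 (write(11)): arr=[4 23 15 11 _] head=1 tail=4 count=3
After op 6 (read()): arr=[4 23 15 11 _] head=2 tail=4 count=2
After op 7 (write(3)): arr=[4 23 15 11 3] head=2 tail=0 count=3
After op 8 (read()): arr=[4 23 15 11 3] head=3 tail=0 count=2
After op 9 (write(7)): arr=[7 23 15 11 3] head=3 tail=1 count=3
After op 10 (write(16)): arr=[7 16 15 11 3] head=3 tail=2 count=4
After op 11 (write(12)): arr=[7 16 12 11 3] head=3 tail=3 count=5

Answer: none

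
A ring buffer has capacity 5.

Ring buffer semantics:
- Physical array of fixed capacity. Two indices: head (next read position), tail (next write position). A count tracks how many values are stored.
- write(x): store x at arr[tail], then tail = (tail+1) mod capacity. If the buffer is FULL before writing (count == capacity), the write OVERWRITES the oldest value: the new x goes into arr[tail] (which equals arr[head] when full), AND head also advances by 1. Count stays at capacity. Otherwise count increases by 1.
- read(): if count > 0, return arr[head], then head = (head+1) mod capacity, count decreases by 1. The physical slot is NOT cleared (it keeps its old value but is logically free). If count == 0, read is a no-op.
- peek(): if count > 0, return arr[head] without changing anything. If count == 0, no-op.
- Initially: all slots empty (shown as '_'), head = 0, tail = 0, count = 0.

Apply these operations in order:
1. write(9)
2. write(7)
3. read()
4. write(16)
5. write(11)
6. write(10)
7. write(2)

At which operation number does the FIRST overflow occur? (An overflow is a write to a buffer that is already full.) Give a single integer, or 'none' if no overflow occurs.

Answer: none

Derivation:
After op 1 (write(9)): arr=[9 _ _ _ _] head=0 tail=1 count=1
After op 2 (write(7)): arr=[9 7 _ _ _] head=0 tail=2 count=2
After op 3 (read()): arr=[9 7 _ _ _] head=1 tail=2 count=1
After op 4 (write(16)): arr=[9 7 16 _ _] head=1 tail=3 count=2
After op 5 (write(11)): arr=[9 7 16 11 _] head=1 tail=4 count=3
After op 6 (write(10)): arr=[9 7 16 11 10] head=1 tail=0 count=4
After op 7 (write(2)): arr=[2 7 16 11 10] head=1 tail=1 count=5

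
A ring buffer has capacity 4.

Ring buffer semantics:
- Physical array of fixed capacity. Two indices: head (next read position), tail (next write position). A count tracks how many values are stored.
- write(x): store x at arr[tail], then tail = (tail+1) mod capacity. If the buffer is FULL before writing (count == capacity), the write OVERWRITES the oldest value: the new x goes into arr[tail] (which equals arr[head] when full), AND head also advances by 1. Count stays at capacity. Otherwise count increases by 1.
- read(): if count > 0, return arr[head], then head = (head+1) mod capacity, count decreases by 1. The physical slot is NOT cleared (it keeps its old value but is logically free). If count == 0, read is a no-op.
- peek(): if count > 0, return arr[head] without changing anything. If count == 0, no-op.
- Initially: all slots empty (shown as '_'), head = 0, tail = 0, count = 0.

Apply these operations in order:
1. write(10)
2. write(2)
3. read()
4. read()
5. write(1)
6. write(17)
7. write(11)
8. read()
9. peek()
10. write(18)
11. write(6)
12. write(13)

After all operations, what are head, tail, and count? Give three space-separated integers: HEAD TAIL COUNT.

After op 1 (write(10)): arr=[10 _ _ _] head=0 tail=1 count=1
After op 2 (write(2)): arr=[10 2 _ _] head=0 tail=2 count=2
After op 3 (read()): arr=[10 2 _ _] head=1 tail=2 count=1
After op 4 (read()): arr=[10 2 _ _] head=2 tail=2 count=0
After op 5 (write(1)): arr=[10 2 1 _] head=2 tail=3 count=1
After op 6 (write(17)): arr=[10 2 1 17] head=2 tail=0 count=2
After op 7 (write(11)): arr=[11 2 1 17] head=2 tail=1 count=3
After op 8 (read()): arr=[11 2 1 17] head=3 tail=1 count=2
After op 9 (peek()): arr=[11 2 1 17] head=3 tail=1 count=2
After op 10 (write(18)): arr=[11 18 1 17] head=3 tail=2 count=3
After op 11 (write(6)): arr=[11 18 6 17] head=3 tail=3 count=4
After op 12 (write(13)): arr=[11 18 6 13] head=0 tail=0 count=4

Answer: 0 0 4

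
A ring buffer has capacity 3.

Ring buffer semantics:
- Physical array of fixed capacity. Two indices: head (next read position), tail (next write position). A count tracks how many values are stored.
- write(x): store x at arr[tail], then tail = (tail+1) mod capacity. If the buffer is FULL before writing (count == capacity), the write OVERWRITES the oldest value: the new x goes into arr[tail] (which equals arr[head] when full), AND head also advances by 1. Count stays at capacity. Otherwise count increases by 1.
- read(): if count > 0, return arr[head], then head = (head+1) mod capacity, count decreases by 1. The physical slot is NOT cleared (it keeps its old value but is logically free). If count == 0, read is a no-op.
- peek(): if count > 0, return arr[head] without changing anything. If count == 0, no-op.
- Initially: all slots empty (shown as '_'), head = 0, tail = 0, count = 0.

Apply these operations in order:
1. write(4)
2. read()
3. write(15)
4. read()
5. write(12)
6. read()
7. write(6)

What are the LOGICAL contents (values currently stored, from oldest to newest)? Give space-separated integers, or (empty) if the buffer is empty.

Answer: 6

Derivation:
After op 1 (write(4)): arr=[4 _ _] head=0 tail=1 count=1
After op 2 (read()): arr=[4 _ _] head=1 tail=1 count=0
After op 3 (write(15)): arr=[4 15 _] head=1 tail=2 count=1
After op 4 (read()): arr=[4 15 _] head=2 tail=2 count=0
After op 5 (write(12)): arr=[4 15 12] head=2 tail=0 count=1
After op 6 (read()): arr=[4 15 12] head=0 tail=0 count=0
After op 7 (write(6)): arr=[6 15 12] head=0 tail=1 count=1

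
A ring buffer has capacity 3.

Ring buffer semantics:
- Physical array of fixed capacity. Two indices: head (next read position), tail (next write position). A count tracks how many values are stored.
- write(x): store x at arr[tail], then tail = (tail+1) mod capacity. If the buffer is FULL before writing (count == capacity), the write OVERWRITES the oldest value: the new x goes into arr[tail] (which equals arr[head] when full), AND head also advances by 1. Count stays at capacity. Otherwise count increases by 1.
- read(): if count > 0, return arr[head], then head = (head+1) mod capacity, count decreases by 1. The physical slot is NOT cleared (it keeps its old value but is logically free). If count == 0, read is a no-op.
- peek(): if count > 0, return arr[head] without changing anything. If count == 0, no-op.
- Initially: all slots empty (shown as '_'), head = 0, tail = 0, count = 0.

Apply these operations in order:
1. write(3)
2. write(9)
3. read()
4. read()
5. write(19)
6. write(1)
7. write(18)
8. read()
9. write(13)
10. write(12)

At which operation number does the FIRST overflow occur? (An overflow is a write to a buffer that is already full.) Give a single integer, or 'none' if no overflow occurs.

After op 1 (write(3)): arr=[3 _ _] head=0 tail=1 count=1
After op 2 (write(9)): arr=[3 9 _] head=0 tail=2 count=2
After op 3 (read()): arr=[3 9 _] head=1 tail=2 count=1
After op 4 (read()): arr=[3 9 _] head=2 tail=2 count=0
After op 5 (write(19)): arr=[3 9 19] head=2 tail=0 count=1
After op 6 (write(1)): arr=[1 9 19] head=2 tail=1 count=2
After op 7 (write(18)): arr=[1 18 19] head=2 tail=2 count=3
After op 8 (read()): arr=[1 18 19] head=0 tail=2 count=2
After op 9 (write(13)): arr=[1 18 13] head=0 tail=0 count=3
After op 10 (write(12)): arr=[12 18 13] head=1 tail=1 count=3

Answer: 10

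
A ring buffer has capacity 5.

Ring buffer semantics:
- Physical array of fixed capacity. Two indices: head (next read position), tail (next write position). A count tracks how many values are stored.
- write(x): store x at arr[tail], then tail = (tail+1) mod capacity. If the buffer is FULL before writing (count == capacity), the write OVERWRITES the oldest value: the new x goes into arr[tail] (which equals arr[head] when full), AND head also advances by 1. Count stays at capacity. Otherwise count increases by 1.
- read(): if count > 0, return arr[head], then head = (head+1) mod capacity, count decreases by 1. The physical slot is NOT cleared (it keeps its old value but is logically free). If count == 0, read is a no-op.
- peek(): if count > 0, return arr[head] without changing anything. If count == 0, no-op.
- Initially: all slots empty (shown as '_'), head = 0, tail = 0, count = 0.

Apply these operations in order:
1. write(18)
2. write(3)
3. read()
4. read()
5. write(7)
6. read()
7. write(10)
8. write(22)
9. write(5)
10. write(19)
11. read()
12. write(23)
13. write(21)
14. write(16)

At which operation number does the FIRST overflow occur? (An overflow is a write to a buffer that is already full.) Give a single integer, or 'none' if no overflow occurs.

After op 1 (write(18)): arr=[18 _ _ _ _] head=0 tail=1 count=1
After op 2 (write(3)): arr=[18 3 _ _ _] head=0 tail=2 count=2
After op 3 (read()): arr=[18 3 _ _ _] head=1 tail=2 count=1
After op 4 (read()): arr=[18 3 _ _ _] head=2 tail=2 count=0
After op 5 (write(7)): arr=[18 3 7 _ _] head=2 tail=3 count=1
After op 6 (read()): arr=[18 3 7 _ _] head=3 tail=3 count=0
After op 7 (write(10)): arr=[18 3 7 10 _] head=3 tail=4 count=1
After op 8 (write(22)): arr=[18 3 7 10 22] head=3 tail=0 count=2
After op 9 (write(5)): arr=[5 3 7 10 22] head=3 tail=1 count=3
After op 10 (write(19)): arr=[5 19 7 10 22] head=3 tail=2 count=4
After op 11 (read()): arr=[5 19 7 10 22] head=4 tail=2 count=3
After op 12 (write(23)): arr=[5 19 23 10 22] head=4 tail=3 count=4
After op 13 (write(21)): arr=[5 19 23 21 22] head=4 tail=4 count=5
After op 14 (write(16)): arr=[5 19 23 21 16] head=0 tail=0 count=5

Answer: 14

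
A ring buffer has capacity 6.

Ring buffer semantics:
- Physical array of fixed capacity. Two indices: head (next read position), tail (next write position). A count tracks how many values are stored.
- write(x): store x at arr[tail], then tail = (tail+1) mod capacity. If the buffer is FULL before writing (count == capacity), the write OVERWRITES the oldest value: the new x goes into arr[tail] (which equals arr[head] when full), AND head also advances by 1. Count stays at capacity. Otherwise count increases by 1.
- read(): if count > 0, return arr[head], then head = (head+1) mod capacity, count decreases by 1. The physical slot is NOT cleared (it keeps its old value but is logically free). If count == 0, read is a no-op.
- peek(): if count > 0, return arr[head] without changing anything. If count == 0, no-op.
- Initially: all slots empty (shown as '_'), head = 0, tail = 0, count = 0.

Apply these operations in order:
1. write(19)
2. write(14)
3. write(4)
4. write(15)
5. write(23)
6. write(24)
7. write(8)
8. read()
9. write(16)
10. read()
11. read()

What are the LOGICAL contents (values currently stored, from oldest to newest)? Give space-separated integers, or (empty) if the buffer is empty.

After op 1 (write(19)): arr=[19 _ _ _ _ _] head=0 tail=1 count=1
After op 2 (write(14)): arr=[19 14 _ _ _ _] head=0 tail=2 count=2
After op 3 (write(4)): arr=[19 14 4 _ _ _] head=0 tail=3 count=3
After op 4 (write(15)): arr=[19 14 4 15 _ _] head=0 tail=4 count=4
After op 5 (write(23)): arr=[19 14 4 15 23 _] head=0 tail=5 count=5
After op 6 (write(24)): arr=[19 14 4 15 23 24] head=0 tail=0 count=6
After op 7 (write(8)): arr=[8 14 4 15 23 24] head=1 tail=1 count=6
After op 8 (read()): arr=[8 14 4 15 23 24] head=2 tail=1 count=5
After op 9 (write(16)): arr=[8 16 4 15 23 24] head=2 tail=2 count=6
After op 10 (read()): arr=[8 16 4 15 23 24] head=3 tail=2 count=5
After op 11 (read()): arr=[8 16 4 15 23 24] head=4 tail=2 count=4

Answer: 23 24 8 16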